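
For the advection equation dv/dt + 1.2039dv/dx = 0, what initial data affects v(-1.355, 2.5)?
A single point: x = -4.36475. The characteristic through (-1.355, 2.5) is x - 1.2039t = const, so x = -1.355 - 1.2039·2.5 = -4.36475.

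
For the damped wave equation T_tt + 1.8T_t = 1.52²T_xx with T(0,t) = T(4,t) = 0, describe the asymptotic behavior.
T → 0. Damping (γ=1.8) dissipates energy; oscillations decay exponentially.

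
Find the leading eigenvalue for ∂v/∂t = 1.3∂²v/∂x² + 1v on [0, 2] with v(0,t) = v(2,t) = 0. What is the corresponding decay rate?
Eigenvalues: λₙ = 1.3n²π²/2² - 1.
First three modes:
  n=1: λ₁ = 1.3π²/2² - 1 ≈ 2.208
  n=2: λ₂ = 5.2π²/2² - 1 ≈ 11.83
  n=3: λ₃ = 11.7π²/2² - 1 ≈ 27.869
Since 1.3π²/2² ≈ 3.208 > 1, all λₙ > 0.
The n=1 mode decays slowest → dominates as t → ∞.
Asymptotic: v ~ c₁ sin(πx/2) e^{-λ₁t} with decay rate λ₁ ≈ 2.208.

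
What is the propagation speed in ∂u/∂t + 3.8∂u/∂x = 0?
Speed = 3.8. Information travels along x - 3.8t = const (rightward).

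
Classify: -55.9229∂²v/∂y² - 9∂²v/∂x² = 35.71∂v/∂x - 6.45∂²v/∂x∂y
Rewriting in standard form: -9∂²v/∂x² + 6.45∂²v/∂x∂y - 55.9229∂²v/∂y² - 35.71∂v/∂x = 0. Elliptic (discriminant = -1971.6219).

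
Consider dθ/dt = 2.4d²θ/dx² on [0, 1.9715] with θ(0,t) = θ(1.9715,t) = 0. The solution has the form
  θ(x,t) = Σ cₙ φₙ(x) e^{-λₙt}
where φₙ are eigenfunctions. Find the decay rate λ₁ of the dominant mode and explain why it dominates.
Eigenvalues: λₙ = 2.4n²π²/1.9715².
First three modes:
  n=1: λ₁ = 2.4π²/1.9715² ≈ 6.094
  n=2: λ₂ = 9.6π²/1.9715² ≈ 24.377 (4× faster decay)
  n=3: λ₃ = 21.6π²/1.9715² ≈ 54.848 (9× faster decay)
As t → ∞, higher modes decay exponentially faster. The n=1 mode dominates: θ ~ c₁ sin(πx/1.9715) e^{-λ₁t}.
Decay rate: λ₁ = 2.4π²/1.9715² ≈ 6.094.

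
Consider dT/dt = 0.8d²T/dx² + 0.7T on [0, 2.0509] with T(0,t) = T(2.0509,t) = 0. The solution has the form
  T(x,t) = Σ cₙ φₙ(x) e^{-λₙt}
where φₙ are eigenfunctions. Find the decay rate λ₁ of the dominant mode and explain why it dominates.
Eigenvalues: λₙ = 0.8n²π²/2.0509² - 0.7.
First three modes:
  n=1: λ₁ = 0.8π²/2.0509² - 0.7 ≈ 1.177
  n=2: λ₂ = 3.2π²/2.0509² - 0.7 ≈ 6.809
  n=3: λ₃ = 7.2π²/2.0509² - 0.7 ≈ 16.194
Since 0.8π²/2.0509² ≈ 1.877 > 0.7, all λₙ > 0.
The n=1 mode decays slowest → dominates as t → ∞.
Asymptotic: T ~ c₁ sin(πx/2.0509) e^{-λ₁t} with decay rate λ₁ ≈ 1.177.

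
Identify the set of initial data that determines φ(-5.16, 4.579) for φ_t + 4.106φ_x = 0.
A single point: x = -23.961374. The characteristic through (-5.16, 4.579) is x - 4.106t = const, so x = -5.16 - 4.106·4.579 = -23.961374.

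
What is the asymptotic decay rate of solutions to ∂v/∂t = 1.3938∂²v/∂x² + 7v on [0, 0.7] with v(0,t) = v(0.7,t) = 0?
Eigenvalues: λₙ = 1.3938n²π²/0.7² - 7.
First three modes:
  n=1: λ₁ = 1.3938π²/0.7² - 7 ≈ 21.074
  n=2: λ₂ = 5.5752π²/0.7² - 7 ≈ 105.296
  n=3: λ₃ = 12.5442π²/0.7² - 7 ≈ 245.666
Since 1.3938π²/0.7² ≈ 28.074 > 7, all λₙ > 0.
The n=1 mode decays slowest → dominates as t → ∞.
Asymptotic: v ~ c₁ sin(πx/0.7) e^{-λ₁t} with decay rate λ₁ ≈ 21.074.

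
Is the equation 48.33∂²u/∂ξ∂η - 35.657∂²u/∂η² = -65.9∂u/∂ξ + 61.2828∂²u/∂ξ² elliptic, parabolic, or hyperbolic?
Rewriting in standard form: -61.2828∂²u/∂ξ² + 48.33∂²u/∂ξ∂η - 35.657∂²u/∂η² + 65.9∂u/∂ξ = 0. Computing B² - 4AC with A = -61.2828, B = 48.33, C = -35.657: discriminant = -6404.8542984 (negative). Answer: elliptic.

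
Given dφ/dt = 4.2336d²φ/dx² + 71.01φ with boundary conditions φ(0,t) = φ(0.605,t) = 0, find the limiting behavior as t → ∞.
φ → 0. Diffusion dominates reaction (r=71.01 < κπ²/L²≈114.16); solution decays.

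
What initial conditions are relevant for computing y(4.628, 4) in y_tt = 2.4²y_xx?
Domain of dependence: [-4.972, 14.228]. Signals travel at speed 2.4, so data within |x - 4.628| ≤ 2.4·4 = 9.6 can reach the point.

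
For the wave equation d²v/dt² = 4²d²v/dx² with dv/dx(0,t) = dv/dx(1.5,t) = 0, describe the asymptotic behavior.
v oscillates about a mean that drifts linearly in t (generically unbounded; no decay). There is no damping, so the nonconstant modes persist as standing waves (energy conserved, no decay). But with Neumann conditions at both ends the constant mode has eigenvalue 0: the spatial mean M(t) of v satisfies M'' = 0, so M(t) = M(0) + M'(0)·t. Unless the initial velocity has zero mean (∫v_t(x,0)dx = 0), the solution grows linearly in t (unbounded, though not exponentially); if it does have zero mean, the solution stays bounded and simply oscillates.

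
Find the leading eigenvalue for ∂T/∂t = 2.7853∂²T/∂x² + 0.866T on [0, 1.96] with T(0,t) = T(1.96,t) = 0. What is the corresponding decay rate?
Eigenvalues: λₙ = 2.7853n²π²/1.96² - 0.866.
First three modes:
  n=1: λ₁ = 2.7853π²/1.96² - 0.866 ≈ 6.29
  n=2: λ₂ = 11.1412π²/1.96² - 0.866 ≈ 27.757
  n=3: λ₃ = 25.0677π²/1.96² - 0.866 ≈ 63.536
Since 2.7853π²/1.96² ≈ 7.156 > 0.866, all λₙ > 0.
The n=1 mode decays slowest → dominates as t → ∞.
Asymptotic: T ~ c₁ sin(πx/1.96) e^{-λ₁t} with decay rate λ₁ ≈ 6.29.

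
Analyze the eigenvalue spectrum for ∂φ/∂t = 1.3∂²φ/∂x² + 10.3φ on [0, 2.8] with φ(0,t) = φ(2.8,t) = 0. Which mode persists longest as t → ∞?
Eigenvalues: λₙ = 1.3n²π²/2.8² - 10.3.
First three modes:
  n=1: λ₁ = 1.3π²/2.8² - 10.3 ≈ -8.663
  n=2: λ₂ = 5.2π²/2.8² - 10.3 ≈ -3.754
  n=3: λ₃ = 11.7π²/2.8² - 10.3 ≈ 4.429
Since 1.3π²/2.8² ≈ 1.637 < 10.3, λ₁ < 0.
The n=1 mode grows fastest (−λₙ is largest for n=1) → dominates.
Asymptotic: φ ~ c₁ sin(πx/2.8) e^{8.663t} (exponential growth at rate −λ₁ ≈ 8.663).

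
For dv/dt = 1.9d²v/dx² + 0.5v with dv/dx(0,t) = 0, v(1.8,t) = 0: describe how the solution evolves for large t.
v → 0. Diffusion dominates reaction (r=0.5 < κπ²/(4L²)≈1.45); solution decays.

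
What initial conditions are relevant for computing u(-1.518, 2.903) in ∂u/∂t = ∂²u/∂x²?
The entire real line. The heat equation has infinite propagation speed: any initial disturbance instantly affects all points (though exponentially small far away).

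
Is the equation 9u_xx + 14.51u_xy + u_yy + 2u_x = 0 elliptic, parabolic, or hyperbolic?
Computing B² - 4AC with A = 9, B = 14.51, C = 1: discriminant = 174.5401 (positive). Answer: hyperbolic.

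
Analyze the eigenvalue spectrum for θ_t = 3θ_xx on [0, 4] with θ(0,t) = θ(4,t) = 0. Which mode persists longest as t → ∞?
Eigenvalues: λₙ = 3n²π²/4².
First three modes:
  n=1: λ₁ = 3π²/4² ≈ 1.851
  n=2: λ₂ = 12π²/4² ≈ 7.402 (4× faster decay)
  n=3: λ₃ = 27π²/4² ≈ 16.655 (9× faster decay)
As t → ∞, higher modes decay exponentially faster. The n=1 mode dominates: θ ~ c₁ sin(πx/4) e^{-λ₁t}.
Decay rate: λ₁ = 3π²/4² ≈ 1.851.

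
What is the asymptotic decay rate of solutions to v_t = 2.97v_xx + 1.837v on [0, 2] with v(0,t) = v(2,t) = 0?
Eigenvalues: λₙ = 2.97n²π²/2² - 1.837.
First three modes:
  n=1: λ₁ = 2.97π²/2² - 1.837 ≈ 5.491
  n=2: λ₂ = 11.88π²/2² - 1.837 ≈ 27.476
  n=3: λ₃ = 26.73π²/2² - 1.837 ≈ 64.117
Since 2.97π²/2² ≈ 7.328 > 1.837, all λₙ > 0.
The n=1 mode decays slowest → dominates as t → ∞.
Asymptotic: v ~ c₁ sin(πx/2) e^{-λ₁t} with decay rate λ₁ ≈ 5.491.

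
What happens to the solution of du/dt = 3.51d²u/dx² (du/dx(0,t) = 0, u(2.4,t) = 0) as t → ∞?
u → 0. Heat escapes through the Dirichlet boundary.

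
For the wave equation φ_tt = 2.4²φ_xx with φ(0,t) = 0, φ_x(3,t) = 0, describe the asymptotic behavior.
φ oscillates (no decay). Energy is conserved; the solution oscillates indefinitely as standing waves.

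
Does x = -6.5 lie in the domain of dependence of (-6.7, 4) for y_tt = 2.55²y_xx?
Yes. The domain of dependence is [-16.9, 3.5], and -6.5 ∈ [-16.9, 3.5].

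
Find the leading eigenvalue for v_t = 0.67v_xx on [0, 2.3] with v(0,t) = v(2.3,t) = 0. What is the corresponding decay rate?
Eigenvalues: λₙ = 0.67n²π²/2.3².
First three modes:
  n=1: λ₁ = 0.67π²/2.3² ≈ 1.25
  n=2: λ₂ = 2.68π²/2.3² ≈ 5 (4× faster decay)
  n=3: λ₃ = 6.03π²/2.3² ≈ 11.25 (9× faster decay)
As t → ∞, higher modes decay exponentially faster. The n=1 mode dominates: v ~ c₁ sin(πx/2.3) e^{-λ₁t}.
Decay rate: λ₁ = 0.67π²/2.3² ≈ 1.25.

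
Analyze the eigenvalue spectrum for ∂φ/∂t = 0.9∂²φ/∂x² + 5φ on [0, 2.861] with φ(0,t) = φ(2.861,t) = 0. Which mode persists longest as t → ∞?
Eigenvalues: λₙ = 0.9n²π²/2.861² - 5.
First three modes:
  n=1: λ₁ = 0.9π²/2.861² - 5 ≈ -3.915
  n=2: λ₂ = 3.6π²/2.861² - 5 ≈ -0.659
  n=3: λ₃ = 8.1π²/2.861² - 5 ≈ 4.767
Since 0.9π²/2.861² ≈ 1.085 < 5, λ₁ < 0.
The n=1 mode grows fastest (−λₙ is largest for n=1) → dominates.
Asymptotic: φ ~ c₁ sin(πx/2.861) e^{3.915t} (exponential growth at rate −λ₁ ≈ 3.915).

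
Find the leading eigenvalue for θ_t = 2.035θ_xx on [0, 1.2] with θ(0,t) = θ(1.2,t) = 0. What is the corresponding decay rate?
Eigenvalues: λₙ = 2.035n²π²/1.2².
First three modes:
  n=1: λ₁ = 2.035π²/1.2² ≈ 13.948
  n=2: λ₂ = 8.14π²/1.2² ≈ 55.791 (4× faster decay)
  n=3: λ₃ = 18.315π²/1.2² ≈ 125.529 (9× faster decay)
As t → ∞, higher modes decay exponentially faster. The n=1 mode dominates: θ ~ c₁ sin(πx/1.2) e^{-λ₁t}.
Decay rate: λ₁ = 2.035π²/1.2² ≈ 13.948.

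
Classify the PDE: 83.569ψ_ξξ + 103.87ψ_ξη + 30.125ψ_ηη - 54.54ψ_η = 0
A = 83.569, B = 103.87, C = 30.125. Discriminant B² - 4AC = 718.9124. Since 718.9124 > 0, hyperbolic.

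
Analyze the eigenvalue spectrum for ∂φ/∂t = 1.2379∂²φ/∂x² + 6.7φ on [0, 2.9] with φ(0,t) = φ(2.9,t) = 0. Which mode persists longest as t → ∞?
Eigenvalues: λₙ = 1.2379n²π²/2.9² - 6.7.
First three modes:
  n=1: λ₁ = 1.2379π²/2.9² - 6.7 ≈ -5.247
  n=2: λ₂ = 4.9516π²/2.9² - 6.7 ≈ -0.889
  n=3: λ₃ = 11.1411π²/2.9² - 6.7 ≈ 6.375
Since 1.2379π²/2.9² ≈ 1.453 < 6.7, λ₁ < 0.
The n=1 mode grows fastest (−λₙ is largest for n=1) → dominates.
Asymptotic: φ ~ c₁ sin(πx/2.9) e^{5.247t} (exponential growth at rate −λ₁ ≈ 5.247).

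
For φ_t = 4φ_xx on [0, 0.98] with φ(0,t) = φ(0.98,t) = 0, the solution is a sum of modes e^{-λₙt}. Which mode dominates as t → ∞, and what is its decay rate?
Eigenvalues: λₙ = 4n²π²/0.98².
First three modes:
  n=1: λ₁ = 4π²/0.98² ≈ 41.106
  n=2: λ₂ = 16π²/0.98² ≈ 164.425 (4× faster decay)
  n=3: λ₃ = 36π²/0.98² ≈ 369.956 (9× faster decay)
As t → ∞, higher modes decay exponentially faster. The n=1 mode dominates: φ ~ c₁ sin(πx/0.98) e^{-λ₁t}.
Decay rate: λ₁ = 4π²/0.98² ≈ 41.106.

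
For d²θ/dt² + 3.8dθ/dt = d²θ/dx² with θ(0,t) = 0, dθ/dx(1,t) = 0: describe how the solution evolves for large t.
θ → 0. Damping (γ=3.8) dissipates energy; oscillations decay exponentially.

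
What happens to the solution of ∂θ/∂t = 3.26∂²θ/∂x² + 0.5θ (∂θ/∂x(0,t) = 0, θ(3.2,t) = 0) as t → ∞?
θ → 0. Diffusion dominates reaction (r=0.5 < κπ²/(4L²)≈0.79); solution decays.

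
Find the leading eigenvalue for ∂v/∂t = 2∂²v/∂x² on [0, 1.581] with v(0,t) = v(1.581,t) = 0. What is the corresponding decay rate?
Eigenvalues: λₙ = 2n²π²/1.581².
First three modes:
  n=1: λ₁ = 2π²/1.581² ≈ 7.897
  n=2: λ₂ = 8π²/1.581² ≈ 31.588 (4× faster decay)
  n=3: λ₃ = 18π²/1.581² ≈ 71.074 (9× faster decay)
As t → ∞, higher modes decay exponentially faster. The n=1 mode dominates: v ~ c₁ sin(πx/1.581) e^{-λ₁t}.
Decay rate: λ₁ = 2π²/1.581² ≈ 7.897.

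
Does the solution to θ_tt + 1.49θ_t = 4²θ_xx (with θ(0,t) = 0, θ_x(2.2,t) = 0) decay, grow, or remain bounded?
θ → 0. Damping (γ=1.49) dissipates energy; oscillations decay exponentially.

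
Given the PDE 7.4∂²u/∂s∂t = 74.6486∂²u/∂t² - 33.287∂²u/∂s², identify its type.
Rewriting in standard form: 33.287∂²u/∂s² + 7.4∂²u/∂s∂t - 74.6486∂²u/∂t² = 0. The second-order coefficients are A = 33.287, B = 7.4, C = -74.6486. Since B² - 4AC = 9994.0717928 > 0, this is a hyperbolic PDE.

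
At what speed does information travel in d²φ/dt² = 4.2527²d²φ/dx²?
Speed = 4.2527. Information travels along characteristics x = x₀ ± 4.2527t.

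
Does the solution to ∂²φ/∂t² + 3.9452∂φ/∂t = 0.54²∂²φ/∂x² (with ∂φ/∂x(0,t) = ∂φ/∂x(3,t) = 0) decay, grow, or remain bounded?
φ → constant (steady state). Damping (γ=3.9452) dissipates the nonconstant modes; with Neumann BCs the spatial average obeys M''+γM'=0 and tends to a finite limit.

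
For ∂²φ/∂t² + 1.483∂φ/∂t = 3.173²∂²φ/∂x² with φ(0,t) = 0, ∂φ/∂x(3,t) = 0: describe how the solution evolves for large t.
φ → 0. Damping (γ=1.483) dissipates energy; oscillations decay exponentially.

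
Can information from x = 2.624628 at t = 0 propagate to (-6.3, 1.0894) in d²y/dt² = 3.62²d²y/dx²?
No. The domain of dependence is [-10.243628, -2.356372], and 2.624628 is outside this interval.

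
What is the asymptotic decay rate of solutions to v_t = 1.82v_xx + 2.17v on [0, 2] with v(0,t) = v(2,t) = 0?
Eigenvalues: λₙ = 1.82n²π²/2² - 2.17.
First three modes:
  n=1: λ₁ = 1.82π²/2² - 2.17 ≈ 2.321
  n=2: λ₂ = 7.28π²/2² - 2.17 ≈ 15.793
  n=3: λ₃ = 16.38π²/2² - 2.17 ≈ 38.246
Since 1.82π²/2² ≈ 4.491 > 2.17, all λₙ > 0.
The n=1 mode decays slowest → dominates as t → ∞.
Asymptotic: v ~ c₁ sin(πx/2) e^{-λ₁t} with decay rate λ₁ ≈ 2.321.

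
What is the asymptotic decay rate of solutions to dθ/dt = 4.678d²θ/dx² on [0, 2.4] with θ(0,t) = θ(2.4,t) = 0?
Eigenvalues: λₙ = 4.678n²π²/2.4².
First three modes:
  n=1: λ₁ = 4.678π²/2.4² ≈ 8.016
  n=2: λ₂ = 18.712π²/2.4² ≈ 32.063 (4× faster decay)
  n=3: λ₃ = 42.102π²/2.4² ≈ 72.141 (9× faster decay)
As t → ∞, higher modes decay exponentially faster. The n=1 mode dominates: θ ~ c₁ sin(πx/2.4) e^{-λ₁t}.
Decay rate: λ₁ = 4.678π²/2.4² ≈ 8.016.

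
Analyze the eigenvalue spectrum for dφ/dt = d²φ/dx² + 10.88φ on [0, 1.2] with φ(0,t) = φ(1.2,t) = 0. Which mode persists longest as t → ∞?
Eigenvalues: λₙ = n²π²/1.2² - 10.88.
First three modes:
  n=1: λ₁ = π²/1.2² - 10.88 ≈ -4.026
  n=2: λ₂ = 4π²/1.2² - 10.88 ≈ 16.536
  n=3: λ₃ = 9π²/1.2² - 10.88 ≈ 50.805
Since π²/1.2² ≈ 6.854 < 10.88, λ₁ < 0.
The n=1 mode grows fastest (−λₙ is largest for n=1) → dominates.
Asymptotic: φ ~ c₁ sin(πx/1.2) e^{4.026t} (exponential growth at rate −λ₁ ≈ 4.026).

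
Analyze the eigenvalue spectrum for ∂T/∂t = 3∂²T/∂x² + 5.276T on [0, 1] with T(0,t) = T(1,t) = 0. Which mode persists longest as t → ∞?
Eigenvalues: λₙ = 3n²π²/1² - 5.276.
First three modes:
  n=1: λ₁ = 3π² - 5.276 ≈ 24.333
  n=2: λ₂ = 12π² - 5.276 ≈ 113.159
  n=3: λ₃ = 27π² - 5.276 ≈ 261.203
Since 3π² ≈ 29.609 > 5.276, all λₙ > 0.
The n=1 mode decays slowest → dominates as t → ∞.
Asymptotic: T ~ c₁ sin(πx/1) e^{-λ₁t} with decay rate λ₁ ≈ 24.333.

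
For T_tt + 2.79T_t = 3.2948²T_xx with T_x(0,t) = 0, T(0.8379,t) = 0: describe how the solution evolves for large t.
T → 0. Damping (γ=2.79) dissipates energy; oscillations decay exponentially.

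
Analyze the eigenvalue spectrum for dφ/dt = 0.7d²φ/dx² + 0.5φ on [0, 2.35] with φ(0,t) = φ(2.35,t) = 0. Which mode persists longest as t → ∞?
Eigenvalues: λₙ = 0.7n²π²/2.35² - 0.5.
First three modes:
  n=1: λ₁ = 0.7π²/2.35² - 0.5 ≈ 0.751
  n=2: λ₂ = 2.8π²/2.35² - 0.5 ≈ 4.504
  n=3: λ₃ = 6.3π²/2.35² - 0.5 ≈ 10.759
Since 0.7π²/2.35² ≈ 1.251 > 0.5, all λₙ > 0.
The n=1 mode decays slowest → dominates as t → ∞.
Asymptotic: φ ~ c₁ sin(πx/2.35) e^{-λ₁t} with decay rate λ₁ ≈ 0.751.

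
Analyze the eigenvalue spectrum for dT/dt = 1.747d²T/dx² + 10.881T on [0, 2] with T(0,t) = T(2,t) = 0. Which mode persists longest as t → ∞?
Eigenvalues: λₙ = 1.747n²π²/2² - 10.881.
First three modes:
  n=1: λ₁ = 1.747π²/2² - 10.881 ≈ -6.57
  n=2: λ₂ = 6.988π²/2² - 10.881 ≈ 6.361
  n=3: λ₃ = 15.723π²/2² - 10.881 ≈ 27.914
Since 1.747π²/2² ≈ 4.311 < 10.881, λ₁ < 0.
The n=1 mode grows fastest (−λₙ is largest for n=1) → dominates.
Asymptotic: T ~ c₁ sin(πx/2) e^{6.57t} (exponential growth at rate −λ₁ ≈ 6.57).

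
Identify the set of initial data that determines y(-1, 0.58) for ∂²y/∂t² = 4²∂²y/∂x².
Domain of dependence: [-3.32, 1.32]. Signals travel at speed 4, so data within |x - -1| ≤ 4·0.58 = 2.32 can reach the point.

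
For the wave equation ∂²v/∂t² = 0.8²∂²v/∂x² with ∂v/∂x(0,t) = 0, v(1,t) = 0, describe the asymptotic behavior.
v oscillates (no decay). Energy is conserved; the solution oscillates indefinitely as standing waves.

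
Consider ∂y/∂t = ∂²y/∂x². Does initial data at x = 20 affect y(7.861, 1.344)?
Yes, for any finite x. The heat equation has infinite propagation speed, so all initial data affects all points at any t > 0.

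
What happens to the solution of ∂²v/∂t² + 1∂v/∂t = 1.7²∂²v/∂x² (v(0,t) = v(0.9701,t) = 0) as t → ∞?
v → 0. Damping (γ=1) dissipates energy; oscillations decay exponentially.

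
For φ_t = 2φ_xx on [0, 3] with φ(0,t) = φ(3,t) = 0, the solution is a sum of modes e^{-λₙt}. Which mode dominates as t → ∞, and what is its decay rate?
Eigenvalues: λₙ = 2n²π²/3².
First three modes:
  n=1: λ₁ = 2π²/3² ≈ 2.193
  n=2: λ₂ = 8π²/3² ≈ 8.773 (4× faster decay)
  n=3: λ₃ = 18π²/3² ≈ 19.739 (9× faster decay)
As t → ∞, higher modes decay exponentially faster. The n=1 mode dominates: φ ~ c₁ sin(πx/3) e^{-λ₁t}.
Decay rate: λ₁ = 2π²/3² ≈ 2.193.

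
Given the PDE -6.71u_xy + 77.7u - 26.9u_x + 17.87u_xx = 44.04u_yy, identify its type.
Rewriting in standard form: 17.87u_xx - 6.71u_xy - 44.04u_yy - 26.9u_x + 77.7u = 0. The second-order coefficients are A = 17.87, B = -6.71, C = -44.04. Since B² - 4AC = 3193.0033 > 0, this is a hyperbolic PDE.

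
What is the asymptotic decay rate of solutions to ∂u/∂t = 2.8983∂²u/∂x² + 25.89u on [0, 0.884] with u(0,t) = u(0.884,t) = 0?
Eigenvalues: λₙ = 2.8983n²π²/0.884² - 25.89.
First three modes:
  n=1: λ₁ = 2.8983π²/0.884² - 25.89 ≈ 10.715
  n=2: λ₂ = 11.5932π²/0.884² - 25.89 ≈ 120.529
  n=3: λ₃ = 26.0847π²/0.884² - 25.89 ≈ 303.554
Since 2.8983π²/0.884² ≈ 36.605 > 25.89, all λₙ > 0.
The n=1 mode decays slowest → dominates as t → ∞.
Asymptotic: u ~ c₁ sin(πx/0.884) e^{-λ₁t} with decay rate λ₁ ≈ 10.715.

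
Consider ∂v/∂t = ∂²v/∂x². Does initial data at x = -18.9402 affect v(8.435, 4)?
Yes, for any finite x. The heat equation has infinite propagation speed, so all initial data affects all points at any t > 0.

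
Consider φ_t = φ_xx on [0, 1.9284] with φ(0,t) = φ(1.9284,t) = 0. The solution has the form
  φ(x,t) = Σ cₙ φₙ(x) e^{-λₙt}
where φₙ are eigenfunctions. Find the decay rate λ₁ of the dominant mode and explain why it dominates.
Eigenvalues: λₙ = n²π²/1.9284².
First three modes:
  n=1: λ₁ = π²/1.9284² ≈ 2.654
  n=2: λ₂ = 4π²/1.9284² ≈ 10.616 (4× faster decay)
  n=3: λ₃ = 9π²/1.9284² ≈ 23.886 (9× faster decay)
As t → ∞, higher modes decay exponentially faster. The n=1 mode dominates: φ ~ c₁ sin(πx/1.9284) e^{-λ₁t}.
Decay rate: λ₁ = π²/1.9284² ≈ 2.654.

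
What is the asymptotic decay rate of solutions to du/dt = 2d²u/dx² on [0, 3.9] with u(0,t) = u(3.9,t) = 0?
Eigenvalues: λₙ = 2n²π²/3.9².
First three modes:
  n=1: λ₁ = 2π²/3.9² ≈ 1.298
  n=2: λ₂ = 8π²/3.9² ≈ 5.191 (4× faster decay)
  n=3: λ₃ = 18π²/3.9² ≈ 11.68 (9× faster decay)
As t → ∞, higher modes decay exponentially faster. The n=1 mode dominates: u ~ c₁ sin(πx/3.9) e^{-λ₁t}.
Decay rate: λ₁ = 2π²/3.9² ≈ 1.298.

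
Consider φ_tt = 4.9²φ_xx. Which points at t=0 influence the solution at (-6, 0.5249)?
Domain of dependence: [-8.57201, -3.42799]. Signals travel at speed 4.9, so data within |x - -6| ≤ 4.9·0.5249 = 2.57201 can reach the point.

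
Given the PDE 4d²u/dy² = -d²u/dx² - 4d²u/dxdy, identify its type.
Rewriting in standard form: d²u/dx² + 4d²u/dxdy + 4d²u/dy² = 0. The second-order coefficients are A = 1, B = 4, C = 4. Since B² - 4AC = 0 = 0, this is a parabolic PDE.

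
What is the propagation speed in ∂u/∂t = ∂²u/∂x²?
Infinite. The heat equation is parabolic, not hyperbolic, so disturbances propagate instantly.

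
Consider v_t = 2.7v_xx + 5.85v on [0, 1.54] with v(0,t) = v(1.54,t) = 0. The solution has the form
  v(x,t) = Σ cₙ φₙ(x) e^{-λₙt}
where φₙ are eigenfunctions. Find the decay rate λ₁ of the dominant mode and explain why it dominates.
Eigenvalues: λₙ = 2.7n²π²/1.54² - 5.85.
First three modes:
  n=1: λ₁ = 2.7π²/1.54² - 5.85 ≈ 5.386
  n=2: λ₂ = 10.8π²/1.54² - 5.85 ≈ 39.095
  n=3: λ₃ = 24.3π²/1.54² - 5.85 ≈ 95.276
Since 2.7π²/1.54² ≈ 11.236 > 5.85, all λₙ > 0.
The n=1 mode decays slowest → dominates as t → ∞.
Asymptotic: v ~ c₁ sin(πx/1.54) e^{-λ₁t} with decay rate λ₁ ≈ 5.386.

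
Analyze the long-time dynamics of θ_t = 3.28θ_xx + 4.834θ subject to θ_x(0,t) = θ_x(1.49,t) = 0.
Long-time behavior: θ grows unboundedly. With Neumann BCs the constant mode has diffusion eigenvalue 0, so any r > 0 makes it grow like e^(4.834t); solution grows exponentially.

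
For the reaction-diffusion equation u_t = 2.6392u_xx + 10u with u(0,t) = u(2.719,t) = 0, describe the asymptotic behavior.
u grows unboundedly. Reaction dominates diffusion (r=10 > κπ²/L²≈3.52); solution grows exponentially.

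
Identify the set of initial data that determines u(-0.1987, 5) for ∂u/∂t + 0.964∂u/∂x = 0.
A single point: x = -5.0187. The characteristic through (-0.1987, 5) is x - 0.964t = const, so x = -0.1987 - 0.964·5 = -5.0187.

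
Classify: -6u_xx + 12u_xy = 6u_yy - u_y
Rewriting in standard form: -6u_xx + 12u_xy - 6u_yy + u_y = 0. Parabolic (discriminant = 0).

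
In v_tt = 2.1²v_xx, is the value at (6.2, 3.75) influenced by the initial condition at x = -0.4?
Yes. The domain of dependence is [-1.675, 14.075], and -0.4 ∈ [-1.675, 14.075].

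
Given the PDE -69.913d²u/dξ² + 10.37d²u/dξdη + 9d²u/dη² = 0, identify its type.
The second-order coefficients are A = -69.913, B = 10.37, C = 9. Since B² - 4AC = 2624.4049 > 0, this is a hyperbolic PDE.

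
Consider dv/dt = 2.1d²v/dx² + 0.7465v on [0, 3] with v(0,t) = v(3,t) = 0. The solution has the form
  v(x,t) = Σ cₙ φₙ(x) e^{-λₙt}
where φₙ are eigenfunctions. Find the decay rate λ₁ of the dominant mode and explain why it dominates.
Eigenvalues: λₙ = 2.1n²π²/3² - 0.7465.
First three modes:
  n=1: λ₁ = 2.1π²/3² - 0.7465 ≈ 1.556
  n=2: λ₂ = 8.4π²/3² - 0.7465 ≈ 8.465
  n=3: λ₃ = 18.9π²/3² - 0.7465 ≈ 19.98
Since 2.1π²/3² ≈ 2.303 > 0.7465, all λₙ > 0.
The n=1 mode decays slowest → dominates as t → ∞.
Asymptotic: v ~ c₁ sin(πx/3) e^{-λ₁t} with decay rate λ₁ ≈ 1.556.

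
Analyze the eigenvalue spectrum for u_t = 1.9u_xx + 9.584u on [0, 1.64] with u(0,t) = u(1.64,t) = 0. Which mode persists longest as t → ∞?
Eigenvalues: λₙ = 1.9n²π²/1.64² - 9.584.
First three modes:
  n=1: λ₁ = 1.9π²/1.64² - 9.584 ≈ -2.612
  n=2: λ₂ = 7.6π²/1.64² - 9.584 ≈ 18.305
  n=3: λ₃ = 17.1π²/1.64² - 9.584 ≈ 53.165
Since 1.9π²/1.64² ≈ 6.972 < 9.584, λ₁ < 0.
The n=1 mode grows fastest (−λₙ is largest for n=1) → dominates.
Asymptotic: u ~ c₁ sin(πx/1.64) e^{2.612t} (exponential growth at rate −λ₁ ≈ 2.612).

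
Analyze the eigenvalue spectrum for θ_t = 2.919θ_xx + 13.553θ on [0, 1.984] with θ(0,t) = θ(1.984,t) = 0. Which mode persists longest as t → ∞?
Eigenvalues: λₙ = 2.919n²π²/1.984² - 13.553.
First three modes:
  n=1: λ₁ = 2.919π²/1.984² - 13.553 ≈ -6.234
  n=2: λ₂ = 11.676π²/1.984² - 13.553 ≈ 15.723
  n=3: λ₃ = 26.271π²/1.984² - 13.553 ≈ 52.318
Since 2.919π²/1.984² ≈ 7.319 < 13.553, λ₁ < 0.
The n=1 mode grows fastest (−λₙ is largest for n=1) → dominates.
Asymptotic: θ ~ c₁ sin(πx/1.984) e^{6.234t} (exponential growth at rate −λ₁ ≈ 6.234).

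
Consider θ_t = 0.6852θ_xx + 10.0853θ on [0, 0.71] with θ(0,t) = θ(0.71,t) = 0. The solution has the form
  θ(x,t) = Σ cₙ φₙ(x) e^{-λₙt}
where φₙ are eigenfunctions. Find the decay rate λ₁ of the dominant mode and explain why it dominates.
Eigenvalues: λₙ = 0.6852n²π²/0.71² - 10.0853.
First three modes:
  n=1: λ₁ = 0.6852π²/0.71² - 10.0853 ≈ 3.33
  n=2: λ₂ = 2.7408π²/0.71² - 10.0853 ≈ 43.576
  n=3: λ₃ = 6.1668π²/0.71² - 10.0853 ≈ 110.652
Since 0.6852π²/0.71² ≈ 13.415 > 10.0853, all λₙ > 0.
The n=1 mode decays slowest → dominates as t → ∞.
Asymptotic: θ ~ c₁ sin(πx/0.71) e^{-λ₁t} with decay rate λ₁ ≈ 3.33.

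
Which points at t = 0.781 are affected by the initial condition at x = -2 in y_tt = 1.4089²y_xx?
Domain of influence: [-3.1003509, -0.8996491]. Data at x = -2 spreads outward at speed 1.4089.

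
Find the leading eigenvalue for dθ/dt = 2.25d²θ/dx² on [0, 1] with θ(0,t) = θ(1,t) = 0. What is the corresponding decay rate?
Eigenvalues: λₙ = 2.25n²π².
First three modes:
  n=1: λ₁ = 2.25π² ≈ 22.207
  n=2: λ₂ = 9π² ≈ 88.826 (4× faster decay)
  n=3: λ₃ = 20.25π² ≈ 199.859 (9× faster decay)
As t → ∞, higher modes decay exponentially faster. The n=1 mode dominates: θ ~ c₁ sin(πx) e^{-λ₁t}.
Decay rate: λ₁ = 2.25π² ≈ 22.207.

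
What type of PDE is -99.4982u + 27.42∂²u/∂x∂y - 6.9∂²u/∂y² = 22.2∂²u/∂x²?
Rewriting in standard form: -22.2∂²u/∂x² + 27.42∂²u/∂x∂y - 6.9∂²u/∂y² - 99.4982u = 0. With A = -22.2, B = 27.42, C = -6.9, the discriminant is 139.1364. This is a hyperbolic PDE.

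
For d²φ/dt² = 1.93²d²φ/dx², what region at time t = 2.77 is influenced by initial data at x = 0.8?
Domain of influence: [-4.5461, 6.1461]. Data at x = 0.8 spreads outward at speed 1.93.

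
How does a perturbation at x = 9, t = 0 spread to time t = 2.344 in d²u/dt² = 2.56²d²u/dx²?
Domain of influence: [2.99936, 15.00064]. Data at x = 9 spreads outward at speed 2.56.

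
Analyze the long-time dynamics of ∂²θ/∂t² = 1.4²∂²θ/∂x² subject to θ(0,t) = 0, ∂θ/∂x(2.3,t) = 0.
Long-time behavior: θ oscillates (no decay). Energy is conserved; the solution oscillates indefinitely as standing waves.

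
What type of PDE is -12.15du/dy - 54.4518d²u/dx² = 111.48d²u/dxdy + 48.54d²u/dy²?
Rewriting in standard form: -54.4518d²u/dx² - 111.48d²u/dxdy - 48.54d²u/dy² - 12.15du/dy = 0. With A = -54.4518, B = -111.48, C = -48.54, the discriminant is 1855.428912. This is a hyperbolic PDE.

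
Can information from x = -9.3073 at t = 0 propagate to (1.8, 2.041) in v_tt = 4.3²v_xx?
No. The domain of dependence is [-6.9763, 10.5763], and -9.3073 is outside this interval.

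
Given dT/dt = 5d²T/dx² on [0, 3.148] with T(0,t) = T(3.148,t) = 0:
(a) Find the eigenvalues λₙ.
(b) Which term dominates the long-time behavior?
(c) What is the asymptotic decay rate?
Eigenvalues: λₙ = 5n²π²/3.148².
First three modes:
  n=1: λ₁ = 5π²/3.148² ≈ 4.98
  n=2: λ₂ = 20π²/3.148² ≈ 19.919 (4× faster decay)
  n=3: λ₃ = 45π²/3.148² ≈ 44.817 (9× faster decay)
As t → ∞, higher modes decay exponentially faster. The n=1 mode dominates: T ~ c₁ sin(πx/3.148) e^{-λ₁t}.
Decay rate: λ₁ = 5π²/3.148² ≈ 4.98.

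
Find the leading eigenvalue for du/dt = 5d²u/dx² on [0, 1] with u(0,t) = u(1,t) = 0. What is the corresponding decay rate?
Eigenvalues: λₙ = 5n²π².
First three modes:
  n=1: λ₁ = 5π² ≈ 49.348
  n=2: λ₂ = 20π² ≈ 197.392 (4× faster decay)
  n=3: λ₃ = 45π² ≈ 444.132 (9× faster decay)
As t → ∞, higher modes decay exponentially faster. The n=1 mode dominates: u ~ c₁ sin(πx) e^{-λ₁t}.
Decay rate: λ₁ = 5π² ≈ 49.348.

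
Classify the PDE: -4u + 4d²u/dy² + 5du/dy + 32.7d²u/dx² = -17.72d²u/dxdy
Rewriting in standard form: 32.7d²u/dx² + 17.72d²u/dxdy + 4d²u/dy² + 5du/dy - 4u = 0. A = 32.7, B = 17.72, C = 4. Discriminant B² - 4AC = -209.2016. Since -209.2016 < 0, elliptic.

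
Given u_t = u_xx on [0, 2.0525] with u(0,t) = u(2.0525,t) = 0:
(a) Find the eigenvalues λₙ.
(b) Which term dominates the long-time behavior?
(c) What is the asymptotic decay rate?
Eigenvalues: λₙ = n²π²/2.0525².
First three modes:
  n=1: λ₁ = π²/2.0525² ≈ 2.343
  n=2: λ₂ = 4π²/2.0525² ≈ 9.371 (4× faster decay)
  n=3: λ₃ = 9π²/2.0525² ≈ 21.085 (9× faster decay)
As t → ∞, higher modes decay exponentially faster. The n=1 mode dominates: u ~ c₁ sin(πx/2.0525) e^{-λ₁t}.
Decay rate: λ₁ = π²/2.0525² ≈ 2.343.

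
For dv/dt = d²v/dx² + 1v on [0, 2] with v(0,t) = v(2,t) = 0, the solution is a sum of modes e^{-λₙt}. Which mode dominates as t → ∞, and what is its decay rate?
Eigenvalues: λₙ = n²π²/2² - 1.
First three modes:
  n=1: λ₁ = π²/2² - 1 ≈ 1.467
  n=2: λ₂ = 4π²/2² - 1 ≈ 8.87
  n=3: λ₃ = 9π²/2² - 1 ≈ 21.207
Since π²/2² ≈ 2.467 > 1, all λₙ > 0.
The n=1 mode decays slowest → dominates as t → ∞.
Asymptotic: v ~ c₁ sin(πx/2) e^{-λ₁t} with decay rate λ₁ ≈ 1.467.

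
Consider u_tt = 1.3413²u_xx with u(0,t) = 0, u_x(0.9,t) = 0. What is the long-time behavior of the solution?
As t → ∞, u oscillates (no decay). Energy is conserved; the solution oscillates indefinitely as standing waves.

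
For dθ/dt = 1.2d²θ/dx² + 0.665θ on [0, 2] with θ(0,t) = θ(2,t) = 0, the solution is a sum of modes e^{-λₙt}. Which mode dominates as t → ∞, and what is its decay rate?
Eigenvalues: λₙ = 1.2n²π²/2² - 0.665.
First three modes:
  n=1: λ₁ = 1.2π²/2² - 0.665 ≈ 2.296
  n=2: λ₂ = 4.8π²/2² - 0.665 ≈ 11.179
  n=3: λ₃ = 10.8π²/2² - 0.665 ≈ 25.983
Since 1.2π²/2² ≈ 2.961 > 0.665, all λₙ > 0.
The n=1 mode decays slowest → dominates as t → ∞.
Asymptotic: θ ~ c₁ sin(πx/2) e^{-λ₁t} with decay rate λ₁ ≈ 2.296.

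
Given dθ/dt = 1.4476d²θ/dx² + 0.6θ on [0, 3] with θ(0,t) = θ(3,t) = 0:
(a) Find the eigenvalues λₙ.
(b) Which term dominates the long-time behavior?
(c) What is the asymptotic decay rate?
Eigenvalues: λₙ = 1.4476n²π²/3² - 0.6.
First three modes:
  n=1: λ₁ = 1.4476π²/3² - 0.6 ≈ 0.987
  n=2: λ₂ = 5.7904π²/3² - 0.6 ≈ 5.75
  n=3: λ₃ = 13.0284π²/3² - 0.6 ≈ 13.687
Since 1.4476π²/3² ≈ 1.587 > 0.6, all λₙ > 0.
The n=1 mode decays slowest → dominates as t → ∞.
Asymptotic: θ ~ c₁ sin(πx/3) e^{-λ₁t} with decay rate λ₁ ≈ 0.987.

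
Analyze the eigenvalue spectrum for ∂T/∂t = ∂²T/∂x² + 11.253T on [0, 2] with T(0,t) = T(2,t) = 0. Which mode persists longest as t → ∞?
Eigenvalues: λₙ = n²π²/2² - 11.253.
First three modes:
  n=1: λ₁ = π²/2² - 11.253 ≈ -8.786
  n=2: λ₂ = 4π²/2² - 11.253 ≈ -1.383
  n=3: λ₃ = 9π²/2² - 11.253 ≈ 10.954
Since π²/2² ≈ 2.467 < 11.253, λ₁ < 0.
The n=1 mode grows fastest (−λₙ is largest for n=1) → dominates.
Asymptotic: T ~ c₁ sin(πx/2) e^{8.786t} (exponential growth at rate −λ₁ ≈ 8.786).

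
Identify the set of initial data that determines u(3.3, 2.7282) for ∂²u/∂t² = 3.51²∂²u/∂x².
Domain of dependence: [-6.275982, 12.875982]. Signals travel at speed 3.51, so data within |x - 3.3| ≤ 3.51·2.7282 = 9.575982 can reach the point.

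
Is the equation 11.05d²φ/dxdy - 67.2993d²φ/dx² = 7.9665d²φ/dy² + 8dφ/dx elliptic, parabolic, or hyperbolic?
Rewriting in standard form: -67.2993d²φ/dx² + 11.05d²φ/dxdy - 7.9665d²φ/dy² - 8dφ/dx = 0. Computing B² - 4AC with A = -67.2993, B = 11.05, C = -7.9665: discriminant = -2022.4569938 (negative). Answer: elliptic.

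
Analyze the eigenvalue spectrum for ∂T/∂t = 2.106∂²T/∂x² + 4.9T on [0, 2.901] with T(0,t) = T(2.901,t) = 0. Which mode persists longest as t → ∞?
Eigenvalues: λₙ = 2.106n²π²/2.901² - 4.9.
First three modes:
  n=1: λ₁ = 2.106π²/2.901² - 4.9 ≈ -2.43
  n=2: λ₂ = 8.424π²/2.901² - 4.9 ≈ 4.979
  n=3: λ₃ = 18.954π²/2.901² - 4.9 ≈ 17.328
Since 2.106π²/2.901² ≈ 2.47 < 4.9, λ₁ < 0.
The n=1 mode grows fastest (−λₙ is largest for n=1) → dominates.
Asymptotic: T ~ c₁ sin(πx/2.901) e^{2.43t} (exponential growth at rate −λ₁ ≈ 2.43).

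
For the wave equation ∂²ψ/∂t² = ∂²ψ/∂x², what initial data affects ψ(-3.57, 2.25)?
Domain of dependence: [-5.82, -1.32]. Signals travel at speed 1, so data within |x - -3.57| ≤ 1·2.25 = 2.25 can reach the point.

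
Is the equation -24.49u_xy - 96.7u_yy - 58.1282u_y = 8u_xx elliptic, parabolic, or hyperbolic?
Rewriting in standard form: -8u_xx - 24.49u_xy - 96.7u_yy - 58.1282u_y = 0. Computing B² - 4AC with A = -8, B = -24.49, C = -96.7: discriminant = -2494.6399 (negative). Answer: elliptic.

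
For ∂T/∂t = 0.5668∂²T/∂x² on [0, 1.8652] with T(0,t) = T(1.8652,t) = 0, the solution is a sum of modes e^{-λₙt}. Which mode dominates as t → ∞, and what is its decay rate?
Eigenvalues: λₙ = 0.5668n²π²/1.8652².
First three modes:
  n=1: λ₁ = 0.5668π²/1.8652² ≈ 1.608
  n=2: λ₂ = 2.2672π²/1.8652² ≈ 6.432 (4× faster decay)
  n=3: λ₃ = 5.1012π²/1.8652² ≈ 14.472 (9× faster decay)
As t → ∞, higher modes decay exponentially faster. The n=1 mode dominates: T ~ c₁ sin(πx/1.8652) e^{-λ₁t}.
Decay rate: λ₁ = 0.5668π²/1.8652² ≈ 1.608.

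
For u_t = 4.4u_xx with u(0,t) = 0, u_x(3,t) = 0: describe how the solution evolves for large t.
u → 0. Heat escapes through the Dirichlet boundary.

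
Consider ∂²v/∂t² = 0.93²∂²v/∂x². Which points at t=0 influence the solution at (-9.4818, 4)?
Domain of dependence: [-13.2018, -5.7618]. Signals travel at speed 0.93, so data within |x - -9.4818| ≤ 0.93·4 = 3.72 can reach the point.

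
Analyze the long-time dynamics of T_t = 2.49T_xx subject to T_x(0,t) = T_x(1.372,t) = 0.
Long-time behavior: T → constant (steady state). Heat is conserved (no flux at boundaries); solution approaches the spatial average.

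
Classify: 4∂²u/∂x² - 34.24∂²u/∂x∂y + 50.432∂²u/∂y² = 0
Hyperbolic (discriminant = 365.4656).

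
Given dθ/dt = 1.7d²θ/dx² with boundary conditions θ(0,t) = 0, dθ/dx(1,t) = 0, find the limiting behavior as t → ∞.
θ → 0. Heat escapes through the Dirichlet boundary.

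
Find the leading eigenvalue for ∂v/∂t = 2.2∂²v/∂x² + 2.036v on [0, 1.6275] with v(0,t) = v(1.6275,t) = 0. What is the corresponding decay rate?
Eigenvalues: λₙ = 2.2n²π²/1.6275² - 2.036.
First three modes:
  n=1: λ₁ = 2.2π²/1.6275² - 2.036 ≈ 6.161
  n=2: λ₂ = 8.8π²/1.6275² - 2.036 ≈ 30.754
  n=3: λ₃ = 19.8π²/1.6275² - 2.036 ≈ 71.741
Since 2.2π²/1.6275² ≈ 8.197 > 2.036, all λₙ > 0.
The n=1 mode decays slowest → dominates as t → ∞.
Asymptotic: v ~ c₁ sin(πx/1.6275) e^{-λ₁t} with decay rate λ₁ ≈ 6.161.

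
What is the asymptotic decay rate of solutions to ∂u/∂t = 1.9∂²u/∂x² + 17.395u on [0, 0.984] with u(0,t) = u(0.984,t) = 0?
Eigenvalues: λₙ = 1.9n²π²/0.984² - 17.395.
First three modes:
  n=1: λ₁ = 1.9π²/0.984² - 17.395 ≈ 1.972
  n=2: λ₂ = 7.6π²/0.984² - 17.395 ≈ 60.073
  n=3: λ₃ = 17.1π²/0.984² - 17.395 ≈ 156.908
Since 1.9π²/0.984² ≈ 19.367 > 17.395, all λₙ > 0.
The n=1 mode decays slowest → dominates as t → ∞.
Asymptotic: u ~ c₁ sin(πx/0.984) e^{-λ₁t} with decay rate λ₁ ≈ 1.972.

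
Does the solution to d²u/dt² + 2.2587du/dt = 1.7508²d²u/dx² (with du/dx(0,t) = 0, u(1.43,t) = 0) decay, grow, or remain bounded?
u → 0. Damping (γ=2.2587) dissipates energy; oscillations decay exponentially.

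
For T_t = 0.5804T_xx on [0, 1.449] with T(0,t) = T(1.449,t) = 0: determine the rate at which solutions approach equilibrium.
Eigenvalues: λₙ = 0.5804n²π²/1.449².
First three modes:
  n=1: λ₁ = 0.5804π²/1.449² ≈ 2.728
  n=2: λ₂ = 2.3216π²/1.449² ≈ 10.913 (4× faster decay)
  n=3: λ₃ = 5.2236π²/1.449² ≈ 24.555 (9× faster decay)
As t → ∞, higher modes decay exponentially faster. The n=1 mode dominates: T ~ c₁ sin(πx/1.449) e^{-λ₁t}.
Decay rate: λ₁ = 0.5804π²/1.449² ≈ 2.728.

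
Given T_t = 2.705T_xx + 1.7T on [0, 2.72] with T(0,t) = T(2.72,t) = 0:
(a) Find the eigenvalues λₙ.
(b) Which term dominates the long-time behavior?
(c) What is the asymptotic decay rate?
Eigenvalues: λₙ = 2.705n²π²/2.72² - 1.7.
First three modes:
  n=1: λ₁ = 2.705π²/2.72² - 1.7 ≈ 1.909
  n=2: λ₂ = 10.82π²/2.72² - 1.7 ≈ 12.734
  n=3: λ₃ = 24.345π²/2.72² - 1.7 ≈ 30.777
Since 2.705π²/2.72² ≈ 3.609 > 1.7, all λₙ > 0.
The n=1 mode decays slowest → dominates as t → ∞.
Asymptotic: T ~ c₁ sin(πx/2.72) e^{-λ₁t} with decay rate λ₁ ≈ 1.909.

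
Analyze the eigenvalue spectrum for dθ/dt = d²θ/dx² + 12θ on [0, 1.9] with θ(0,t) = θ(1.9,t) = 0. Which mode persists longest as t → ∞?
Eigenvalues: λₙ = n²π²/1.9² - 12.
First three modes:
  n=1: λ₁ = π²/1.9² - 12 ≈ -9.266
  n=2: λ₂ = 4π²/1.9² - 12 ≈ -1.064
  n=3: λ₃ = 9π²/1.9² - 12 ≈ 12.606
Since π²/1.9² ≈ 2.734 < 12, λ₁ < 0.
The n=1 mode grows fastest (−λₙ is largest for n=1) → dominates.
Asymptotic: θ ~ c₁ sin(πx/1.9) e^{9.266t} (exponential growth at rate −λ₁ ≈ 9.266).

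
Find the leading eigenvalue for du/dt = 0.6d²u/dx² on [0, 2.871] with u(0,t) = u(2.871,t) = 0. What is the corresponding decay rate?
Eigenvalues: λₙ = 0.6n²π²/2.871².
First three modes:
  n=1: λ₁ = 0.6π²/2.871² ≈ 0.718
  n=2: λ₂ = 2.4π²/2.871² ≈ 2.874 (4× faster decay)
  n=3: λ₃ = 5.4π²/2.871² ≈ 6.466 (9× faster decay)
As t → ∞, higher modes decay exponentially faster. The n=1 mode dominates: u ~ c₁ sin(πx/2.871) e^{-λ₁t}.
Decay rate: λ₁ = 0.6π²/2.871² ≈ 0.718.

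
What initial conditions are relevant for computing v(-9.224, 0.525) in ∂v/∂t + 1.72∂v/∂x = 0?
A single point: x = -10.127. The characteristic through (-9.224, 0.525) is x - 1.72t = const, so x = -9.224 - 1.72·0.525 = -10.127.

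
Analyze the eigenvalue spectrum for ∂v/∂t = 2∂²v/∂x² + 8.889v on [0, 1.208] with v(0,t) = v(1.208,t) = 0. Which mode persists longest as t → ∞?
Eigenvalues: λₙ = 2n²π²/1.208² - 8.889.
First three modes:
  n=1: λ₁ = 2π²/1.208² - 8.889 ≈ 4.638
  n=2: λ₂ = 8π²/1.208² - 8.889 ≈ 45.218
  n=3: λ₃ = 18π²/1.208² - 8.889 ≈ 112.852
Since 2π²/1.208² ≈ 13.527 > 8.889, all λₙ > 0.
The n=1 mode decays slowest → dominates as t → ∞.
Asymptotic: v ~ c₁ sin(πx/1.208) e^{-λ₁t} with decay rate λ₁ ≈ 4.638.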